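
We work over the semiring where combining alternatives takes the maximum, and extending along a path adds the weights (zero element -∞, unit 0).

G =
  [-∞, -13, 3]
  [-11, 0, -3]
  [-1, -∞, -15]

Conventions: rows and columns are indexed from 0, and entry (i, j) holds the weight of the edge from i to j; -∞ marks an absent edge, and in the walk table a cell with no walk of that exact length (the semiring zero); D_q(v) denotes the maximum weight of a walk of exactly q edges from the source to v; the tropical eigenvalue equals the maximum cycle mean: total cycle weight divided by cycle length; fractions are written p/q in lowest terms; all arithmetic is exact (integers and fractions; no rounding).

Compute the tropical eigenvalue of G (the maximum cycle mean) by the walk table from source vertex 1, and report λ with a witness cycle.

q=0: [-∞, 0, -∞]
q=1: [-11, 0, -3]
q=2: [-4, 0, -3]
q=3: [-4, 0, -1]
Optimal cycle mean attained by: cycle 0->2->0, total 3 + (-1), length 2.
Answer: λ = 1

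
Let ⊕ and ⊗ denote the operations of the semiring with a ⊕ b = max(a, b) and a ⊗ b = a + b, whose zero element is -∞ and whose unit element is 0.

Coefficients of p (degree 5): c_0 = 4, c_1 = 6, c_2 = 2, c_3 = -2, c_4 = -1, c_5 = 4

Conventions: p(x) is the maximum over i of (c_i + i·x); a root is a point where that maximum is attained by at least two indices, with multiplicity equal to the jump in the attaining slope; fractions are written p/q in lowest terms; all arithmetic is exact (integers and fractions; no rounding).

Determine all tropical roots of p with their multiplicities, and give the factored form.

hull edge (i=0, c=4) to (i=1, c=6): slope 2, span 1
hull edge (i=1, c=6) to (i=5, c=4): slope -1/2, span 4
Factored form: p(x) = 4 ⊗ (x ⊕ (-2)) ⊗ (x ⊕ 1/2) ⊗ (x ⊕ 1/2) ⊗ (x ⊕ 1/2) ⊗ (x ⊕ 1/2)
Answer: roots = -2 (mult 1), 1/2 (mult 4)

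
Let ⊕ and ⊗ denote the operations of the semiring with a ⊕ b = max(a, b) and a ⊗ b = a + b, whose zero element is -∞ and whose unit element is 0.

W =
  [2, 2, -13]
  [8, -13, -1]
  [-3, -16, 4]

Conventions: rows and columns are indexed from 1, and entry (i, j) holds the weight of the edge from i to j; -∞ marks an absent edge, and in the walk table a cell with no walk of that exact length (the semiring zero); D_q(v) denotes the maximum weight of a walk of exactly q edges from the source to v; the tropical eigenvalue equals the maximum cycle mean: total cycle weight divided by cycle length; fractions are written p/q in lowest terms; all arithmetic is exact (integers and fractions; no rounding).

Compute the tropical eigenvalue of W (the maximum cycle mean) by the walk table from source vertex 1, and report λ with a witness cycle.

q=0: [0, -∞, -∞]
q=1: [2, 2, -13]
q=2: [10, 4, 1]
q=3: [12, 12, 5]
Optimal cycle mean attained by: cycle 1->2->1, total 2 + 8, length 2.
Answer: λ = 5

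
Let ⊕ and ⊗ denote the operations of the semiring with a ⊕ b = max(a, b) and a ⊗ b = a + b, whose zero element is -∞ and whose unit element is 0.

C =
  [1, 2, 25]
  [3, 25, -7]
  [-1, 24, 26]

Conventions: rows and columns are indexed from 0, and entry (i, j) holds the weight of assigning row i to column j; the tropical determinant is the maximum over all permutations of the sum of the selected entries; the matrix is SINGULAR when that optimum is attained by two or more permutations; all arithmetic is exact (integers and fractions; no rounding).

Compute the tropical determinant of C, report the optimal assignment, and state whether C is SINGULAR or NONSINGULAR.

σ = (0, 1, 2): 1 + 25 + 26 = 52
σ = (0, 2, 1): 1 + (-7) + 24 = 18
σ = (1, 0, 2): 2 + 3 + 26 = 31
σ = (1, 2, 0): 2 + (-7) + (-1) = -6
σ = (2, 0, 1): 25 + 3 + 24 = 52
σ = (2, 1, 0): 25 + 25 + (-1) = 49
Optimal value attained by: σ = (0, 1, 2).
Answer: det⊕(C) = 52; verdict: SINGULAR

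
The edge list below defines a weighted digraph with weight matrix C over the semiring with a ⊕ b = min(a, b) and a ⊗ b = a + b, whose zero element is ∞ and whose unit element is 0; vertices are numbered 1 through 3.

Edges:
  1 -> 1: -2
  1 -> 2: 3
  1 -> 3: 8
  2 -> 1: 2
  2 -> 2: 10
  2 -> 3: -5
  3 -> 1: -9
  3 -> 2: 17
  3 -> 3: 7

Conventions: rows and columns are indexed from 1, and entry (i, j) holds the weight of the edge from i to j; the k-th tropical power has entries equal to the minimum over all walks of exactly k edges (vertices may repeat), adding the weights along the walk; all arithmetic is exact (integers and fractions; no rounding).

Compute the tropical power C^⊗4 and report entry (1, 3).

C^⊗2:
  [-4, 1, -2]
  [-14, 5, 2]
  [-11, -6, -1]
C^⊗3:
  [-11, -1, -4]
  [-16, -11, -6]
  [-13, -8, -11]
C^⊗4:
  [-13, -8, -6]
  [-18, -13, -16]
  [-20, -10, -13]
Key observation: the optimum is the walk 1->1->1->2->3, with weight (-2) + (-2) + 3 + (-5) = -6.
Optimal value attained by: walk 1->1->1->2->3.
Answer: (C^⊗4)[1][3] = -6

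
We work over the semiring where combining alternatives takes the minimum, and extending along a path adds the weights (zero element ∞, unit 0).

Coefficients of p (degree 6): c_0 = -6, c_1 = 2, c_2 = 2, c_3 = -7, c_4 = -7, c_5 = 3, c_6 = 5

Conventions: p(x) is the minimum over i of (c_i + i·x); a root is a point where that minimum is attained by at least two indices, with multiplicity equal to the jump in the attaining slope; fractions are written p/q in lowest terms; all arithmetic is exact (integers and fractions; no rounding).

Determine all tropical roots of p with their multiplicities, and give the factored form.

hull edge (i=0, c=-6) to (i=3, c=-7): slope -1/3, span 3
hull edge (i=3, c=-7) to (i=4, c=-7): slope 0, span 1
hull edge (i=4, c=-7) to (i=6, c=5): slope 6, span 2
Factored form: p(x) = 5 ⊗ (x ⊕ (-6)) ⊗ (x ⊕ (-6)) ⊗ (x ⊕ 0) ⊗ (x ⊕ 1/3) ⊗ (x ⊕ 1/3) ⊗ (x ⊕ 1/3)
Answer: roots = -6 (mult 2), 0 (mult 1), 1/3 (mult 3)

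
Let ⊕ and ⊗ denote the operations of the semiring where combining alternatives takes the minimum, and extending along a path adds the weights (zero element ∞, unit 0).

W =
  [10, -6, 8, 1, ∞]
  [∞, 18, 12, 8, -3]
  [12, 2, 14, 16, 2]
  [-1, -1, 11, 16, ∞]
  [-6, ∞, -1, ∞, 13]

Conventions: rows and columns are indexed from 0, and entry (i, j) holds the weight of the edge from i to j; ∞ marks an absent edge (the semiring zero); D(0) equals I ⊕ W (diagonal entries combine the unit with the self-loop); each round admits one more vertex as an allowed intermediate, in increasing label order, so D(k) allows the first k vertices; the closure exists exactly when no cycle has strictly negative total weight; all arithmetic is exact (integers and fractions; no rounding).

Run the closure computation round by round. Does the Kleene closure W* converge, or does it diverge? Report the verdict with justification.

D(0):
  [0, -6, 8, 1, ∞]
  [∞, 0, 12, 8, -3]
  [12, 2, 0, 16, 2]
  [-1, -1, 11, 0, ∞]
  [-6, ∞, -1, ∞, 0]
D(1):
  [0, -6, 8, 1, ∞]
  [∞, 0, 12, 8, -3]
  [12, 2, 0, 13, 2]
  [-1, -7, 7, 0, ∞]
  [-6, -12, -1, -5, 0]
Detection: at round 2, diagonal entry (4, 4) turns strictly negative.
Key observation: the cycle 4->0->1->4 has total weight (-6) + (-6) + (-3), which is strictly negative.
Answer: DIVERGES — negative cycle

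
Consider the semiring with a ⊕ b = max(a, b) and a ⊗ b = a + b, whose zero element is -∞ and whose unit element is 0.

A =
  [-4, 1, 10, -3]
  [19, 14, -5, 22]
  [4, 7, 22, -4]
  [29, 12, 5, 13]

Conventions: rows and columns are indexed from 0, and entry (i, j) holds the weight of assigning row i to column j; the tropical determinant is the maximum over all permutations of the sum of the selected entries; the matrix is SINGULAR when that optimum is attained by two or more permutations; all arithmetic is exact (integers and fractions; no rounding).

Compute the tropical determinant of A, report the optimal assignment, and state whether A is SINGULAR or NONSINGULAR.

σ = (0, 1, 2, 3): (-4) + 14 + 22 + 13 = 45
σ = (0, 1, 3, 2): (-4) + 14 + (-4) + 5 = 11
σ = (0, 2, 1, 3): (-4) + (-5) + 7 + 13 = 11
σ = (0, 2, 3, 1): (-4) + (-5) + (-4) + 12 = -1
σ = (0, 3, 1, 2): (-4) + 22 + 7 + 5 = 30
σ = (0, 3, 2, 1): (-4) + 22 + 22 + 12 = 52
σ = (1, 0, 2, 3): 1 + 19 + 22 + 13 = 55
σ = (1, 0, 3, 2): 1 + 19 + (-4) + 5 = 21
σ = (1, 2, 0, 3): 1 + (-5) + 4 + 13 = 13
σ = (1, 2, 3, 0): 1 + (-5) + (-4) + 29 = 21
σ = (1, 3, 0, 2): 1 + 22 + 4 + 5 = 32
σ = (1, 3, 2, 0): 1 + 22 + 22 + 29 = 74
σ = (2, 0, 1, 3): 10 + 19 + 7 + 13 = 49
σ = (2, 0, 3, 1): 10 + 19 + (-4) + 12 = 37
σ = (2, 1, 0, 3): 10 + 14 + 4 + 13 = 41
σ = (2, 1, 3, 0): 10 + 14 + (-4) + 29 = 49
σ = (2, 3, 0, 1): 10 + 22 + 4 + 12 = 48
σ = (2, 3, 1, 0): 10 + 22 + 7 + 29 = 68
σ = (3, 0, 1, 2): (-3) + 19 + 7 + 5 = 28
σ = (3, 0, 2, 1): (-3) + 19 + 22 + 12 = 50
σ = (3, 1, 0, 2): (-3) + 14 + 4 + 5 = 20
σ = (3, 1, 2, 0): (-3) + 14 + 22 + 29 = 62
σ = (3, 2, 0, 1): (-3) + (-5) + 4 + 12 = 8
σ = (3, 2, 1, 0): (-3) + (-5) + 7 + 29 = 28
Optimal value attained by: σ = (1, 3, 2, 0).
Answer: det⊕(A) = 74; verdict: NONSINGULAR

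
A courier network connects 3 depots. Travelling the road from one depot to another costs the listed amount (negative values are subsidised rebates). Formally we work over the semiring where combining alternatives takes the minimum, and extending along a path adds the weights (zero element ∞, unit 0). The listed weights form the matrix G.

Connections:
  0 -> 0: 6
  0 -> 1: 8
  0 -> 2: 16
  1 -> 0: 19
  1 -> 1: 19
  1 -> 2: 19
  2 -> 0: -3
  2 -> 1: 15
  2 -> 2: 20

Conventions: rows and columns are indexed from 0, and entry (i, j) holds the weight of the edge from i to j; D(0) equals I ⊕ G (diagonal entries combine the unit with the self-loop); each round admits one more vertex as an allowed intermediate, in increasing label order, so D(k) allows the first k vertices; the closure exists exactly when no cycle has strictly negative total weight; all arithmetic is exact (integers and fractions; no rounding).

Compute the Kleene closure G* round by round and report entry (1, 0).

D(0):
  [0, 8, 16]
  [19, 0, 19]
  [-3, 15, 0]
D(1):
  [0, 8, 16]
  [19, 0, 19]
  [-3, 5, 0]
D(2):
  [0, 8, 16]
  [19, 0, 19]
  [-3, 5, 0]
D(3):
  [0, 8, 16]
  [16, 0, 19]
  [-3, 5, 0]
Answer: G*[1][0] = 16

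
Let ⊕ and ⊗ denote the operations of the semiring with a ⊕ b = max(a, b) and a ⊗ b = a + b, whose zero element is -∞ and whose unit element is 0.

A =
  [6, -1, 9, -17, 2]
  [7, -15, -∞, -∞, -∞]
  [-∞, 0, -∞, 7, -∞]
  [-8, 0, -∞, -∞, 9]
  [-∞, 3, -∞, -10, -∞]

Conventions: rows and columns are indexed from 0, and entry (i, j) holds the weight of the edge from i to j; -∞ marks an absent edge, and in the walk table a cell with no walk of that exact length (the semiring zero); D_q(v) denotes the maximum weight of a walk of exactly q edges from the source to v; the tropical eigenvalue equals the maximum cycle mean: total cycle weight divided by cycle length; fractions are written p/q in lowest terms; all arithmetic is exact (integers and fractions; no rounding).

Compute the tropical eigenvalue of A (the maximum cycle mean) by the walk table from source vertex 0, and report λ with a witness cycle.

q=0: [0, -∞, -∞, -∞, -∞]
q=1: [6, -1, 9, -17, 2]
q=2: [12, 9, 15, 16, 8]
q=3: [18, 16, 21, 22, 25]
q=4: [24, 28, 27, 28, 31]
q=5: [35, 34, 33, 34, 37]
Optimal cycle mean attained by: cycle 0->2->3->4->1->0, total 9 + 7 + 9 + 3 + 7, length 5.
Answer: λ = 7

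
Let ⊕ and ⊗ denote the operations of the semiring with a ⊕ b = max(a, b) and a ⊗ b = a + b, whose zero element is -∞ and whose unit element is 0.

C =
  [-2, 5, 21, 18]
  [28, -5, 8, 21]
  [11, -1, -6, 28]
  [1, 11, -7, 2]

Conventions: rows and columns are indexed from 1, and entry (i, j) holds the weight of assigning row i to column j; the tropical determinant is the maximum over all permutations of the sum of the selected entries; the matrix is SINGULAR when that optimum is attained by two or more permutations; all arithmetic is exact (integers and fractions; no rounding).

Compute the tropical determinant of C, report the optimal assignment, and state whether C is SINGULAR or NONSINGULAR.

σ = (1, 2, 3, 4): (-2) + (-5) + (-6) + 2 = -11
σ = (1, 2, 4, 3): (-2) + (-5) + 28 + (-7) = 14
σ = (1, 3, 2, 4): (-2) + 8 + (-1) + 2 = 7
σ = (1, 3, 4, 2): (-2) + 8 + 28 + 11 = 45
σ = (1, 4, 2, 3): (-2) + 21 + (-1) + (-7) = 11
σ = (1, 4, 3, 2): (-2) + 21 + (-6) + 11 = 24
σ = (2, 1, 3, 4): 5 + 28 + (-6) + 2 = 29
σ = (2, 1, 4, 3): 5 + 28 + 28 + (-7) = 54
σ = (2, 3, 1, 4): 5 + 8 + 11 + 2 = 26
σ = (2, 3, 4, 1): 5 + 8 + 28 + 1 = 42
σ = (2, 4, 1, 3): 5 + 21 + 11 + (-7) = 30
σ = (2, 4, 3, 1): 5 + 21 + (-6) + 1 = 21
σ = (3, 1, 2, 4): 21 + 28 + (-1) + 2 = 50
σ = (3, 1, 4, 2): 21 + 28 + 28 + 11 = 88
σ = (3, 2, 1, 4): 21 + (-5) + 11 + 2 = 29
σ = (3, 2, 4, 1): 21 + (-5) + 28 + 1 = 45
σ = (3, 4, 1, 2): 21 + 21 + 11 + 11 = 64
σ = (3, 4, 2, 1): 21 + 21 + (-1) + 1 = 42
σ = (4, 1, 2, 3): 18 + 28 + (-1) + (-7) = 38
σ = (4, 1, 3, 2): 18 + 28 + (-6) + 11 = 51
σ = (4, 2, 1, 3): 18 + (-5) + 11 + (-7) = 17
σ = (4, 2, 3, 1): 18 + (-5) + (-6) + 1 = 8
σ = (4, 3, 1, 2): 18 + 8 + 11 + 11 = 48
σ = (4, 3, 2, 1): 18 + 8 + (-1) + 1 = 26
Optimal value attained by: σ = (3, 1, 4, 2).
Answer: det⊕(C) = 88; verdict: NONSINGULAR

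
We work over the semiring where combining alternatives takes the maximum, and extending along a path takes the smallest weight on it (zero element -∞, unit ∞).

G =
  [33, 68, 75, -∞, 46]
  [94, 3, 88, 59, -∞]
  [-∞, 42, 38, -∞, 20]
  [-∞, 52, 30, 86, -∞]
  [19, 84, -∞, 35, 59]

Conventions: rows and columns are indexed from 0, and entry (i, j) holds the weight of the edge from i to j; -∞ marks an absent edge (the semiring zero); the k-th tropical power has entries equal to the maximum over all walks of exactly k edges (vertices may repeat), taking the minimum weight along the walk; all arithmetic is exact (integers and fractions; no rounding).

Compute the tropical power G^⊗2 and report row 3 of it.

G^⊗2:
  [68, 46, 68, 59, 46]
  [33, 68, 75, 59, 46]
  [42, 38, 42, 42, 20]
  [52, 52, 52, 86, 20]
  [84, 59, 84, 59, 59]
Answer: row 3 of G^⊗2 = [52, 52, 52, 86, 20]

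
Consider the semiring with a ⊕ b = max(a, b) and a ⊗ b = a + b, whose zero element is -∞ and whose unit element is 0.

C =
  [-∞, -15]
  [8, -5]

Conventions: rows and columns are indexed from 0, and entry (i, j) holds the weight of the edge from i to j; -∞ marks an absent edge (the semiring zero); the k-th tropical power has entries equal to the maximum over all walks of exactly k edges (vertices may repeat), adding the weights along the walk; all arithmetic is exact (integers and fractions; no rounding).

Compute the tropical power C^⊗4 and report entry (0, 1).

C^⊗2:
  [-7, -20]
  [3, -7]
C^⊗3:
  [-12, -22]
  [1, -12]
C^⊗4:
  [-14, -27]
  [-4, -14]
Key observation: the optimum is the walk 0->1->0->1->1, with weight (-15) + 8 + (-15) + (-5) = -27.
Optimal value attained by: walk 0->1->0->1->1.
Answer: (C^⊗4)[0][1] = -27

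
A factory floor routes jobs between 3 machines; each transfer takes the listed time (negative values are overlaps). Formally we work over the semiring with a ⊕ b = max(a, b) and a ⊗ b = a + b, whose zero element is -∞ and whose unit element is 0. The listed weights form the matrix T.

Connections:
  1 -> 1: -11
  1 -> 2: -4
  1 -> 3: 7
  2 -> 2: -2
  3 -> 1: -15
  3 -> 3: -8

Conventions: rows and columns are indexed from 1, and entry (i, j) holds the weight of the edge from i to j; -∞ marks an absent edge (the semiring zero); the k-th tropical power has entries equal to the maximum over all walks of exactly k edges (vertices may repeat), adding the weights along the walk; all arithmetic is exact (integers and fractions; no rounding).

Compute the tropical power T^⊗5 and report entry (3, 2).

T^⊗2:
  [-8, -6, -1]
  [-∞, -4, -∞]
  [-23, -19, -8]
T^⊗3:
  [-16, -8, -1]
  [-∞, -6, -∞]
  [-23, -21, -16]
T^⊗4:
  [-16, -10, -9]
  [-∞, -8, -∞]
  [-31, -23, -16]
T^⊗5:
  [-24, -12, -9]
  [-∞, -10, -∞]
  [-31, -25, -24]
Key observation: the optimum is the walk 3->1->2->2->2->2, with weight (-15) + (-4) + (-2) + (-2) + (-2) = -25.
Optimal value attained by: walk 3->1->2->2->2->2.
Answer: (T^⊗5)[3][2] = -25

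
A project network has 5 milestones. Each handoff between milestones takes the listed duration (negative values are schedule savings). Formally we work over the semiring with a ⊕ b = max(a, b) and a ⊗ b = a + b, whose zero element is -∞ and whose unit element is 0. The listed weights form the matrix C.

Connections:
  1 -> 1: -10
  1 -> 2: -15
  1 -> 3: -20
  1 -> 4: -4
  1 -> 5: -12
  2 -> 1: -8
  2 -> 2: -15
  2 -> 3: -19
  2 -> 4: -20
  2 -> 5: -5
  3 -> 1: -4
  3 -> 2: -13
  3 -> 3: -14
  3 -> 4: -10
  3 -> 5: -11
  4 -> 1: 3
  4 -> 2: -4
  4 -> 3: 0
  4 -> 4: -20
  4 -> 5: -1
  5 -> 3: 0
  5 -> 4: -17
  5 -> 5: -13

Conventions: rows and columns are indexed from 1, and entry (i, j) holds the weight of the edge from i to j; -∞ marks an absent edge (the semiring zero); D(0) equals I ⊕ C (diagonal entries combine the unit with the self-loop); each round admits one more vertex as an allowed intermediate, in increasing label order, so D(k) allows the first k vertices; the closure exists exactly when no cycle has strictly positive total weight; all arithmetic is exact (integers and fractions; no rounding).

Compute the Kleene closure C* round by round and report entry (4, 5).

D(0):
  [0, -15, -20, -4, -12]
  [-8, 0, -19, -20, -5]
  [-4, -13, 0, -10, -11]
  [3, -4, 0, 0, -1]
  [-∞, -∞, 0, -17, 0]
D(1):
  [0, -15, -20, -4, -12]
  [-8, 0, -19, -12, -5]
  [-4, -13, 0, -8, -11]
  [3, -4, 0, 0, -1]
  [-∞, -∞, 0, -17, 0]
D(2):
  [0, -15, -20, -4, -12]
  [-8, 0, -19, -12, -5]
  [-4, -13, 0, -8, -11]
  [3, -4, 0, 0, -1]
  [-∞, -∞, 0, -17, 0]
D(3):
  [0, -15, -20, -4, -12]
  [-8, 0, -19, -12, -5]
  [-4, -13, 0, -8, -11]
  [3, -4, 0, 0, -1]
  [-4, -13, 0, -8, 0]
D(4):
  [0, -8, -4, -4, -5]
  [-8, 0, -12, -12, -5]
  [-4, -12, 0, -8, -9]
  [3, -4, 0, 0, -1]
  [-4, -12, 0, -8, 0]
D(5):
  [0, -8, -4, -4, -5]
  [-8, 0, -5, -12, -5]
  [-4, -12, 0, -8, -9]
  [3, -4, 0, 0, -1]
  [-4, -12, 0, -8, 0]
Answer: C*[4][5] = -1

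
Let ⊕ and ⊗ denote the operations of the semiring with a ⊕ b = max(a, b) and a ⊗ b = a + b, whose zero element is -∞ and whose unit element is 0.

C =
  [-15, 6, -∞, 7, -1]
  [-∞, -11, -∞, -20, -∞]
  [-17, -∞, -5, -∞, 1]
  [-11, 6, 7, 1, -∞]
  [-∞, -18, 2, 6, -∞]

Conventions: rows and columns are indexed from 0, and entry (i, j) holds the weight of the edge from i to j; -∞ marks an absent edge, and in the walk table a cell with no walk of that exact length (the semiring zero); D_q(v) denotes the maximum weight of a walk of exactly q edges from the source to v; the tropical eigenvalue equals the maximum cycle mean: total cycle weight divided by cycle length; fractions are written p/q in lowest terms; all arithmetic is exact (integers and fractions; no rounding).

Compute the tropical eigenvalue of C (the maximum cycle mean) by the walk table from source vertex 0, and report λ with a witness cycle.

q=0: [0, -∞, -∞, -∞, -∞]
q=1: [-15, 6, -∞, 7, -1]
q=2: [-4, 13, 14, 8, -16]
q=3: [-3, 14, 15, 9, 15]
q=4: [-2, 15, 17, 21, 16]
q=5: [10, 27, 28, 22, 18]
Optimal cycle mean attained by: cycle 2->4->3->2, total 1 + 6 + 7, length 3.
Answer: λ = 14/3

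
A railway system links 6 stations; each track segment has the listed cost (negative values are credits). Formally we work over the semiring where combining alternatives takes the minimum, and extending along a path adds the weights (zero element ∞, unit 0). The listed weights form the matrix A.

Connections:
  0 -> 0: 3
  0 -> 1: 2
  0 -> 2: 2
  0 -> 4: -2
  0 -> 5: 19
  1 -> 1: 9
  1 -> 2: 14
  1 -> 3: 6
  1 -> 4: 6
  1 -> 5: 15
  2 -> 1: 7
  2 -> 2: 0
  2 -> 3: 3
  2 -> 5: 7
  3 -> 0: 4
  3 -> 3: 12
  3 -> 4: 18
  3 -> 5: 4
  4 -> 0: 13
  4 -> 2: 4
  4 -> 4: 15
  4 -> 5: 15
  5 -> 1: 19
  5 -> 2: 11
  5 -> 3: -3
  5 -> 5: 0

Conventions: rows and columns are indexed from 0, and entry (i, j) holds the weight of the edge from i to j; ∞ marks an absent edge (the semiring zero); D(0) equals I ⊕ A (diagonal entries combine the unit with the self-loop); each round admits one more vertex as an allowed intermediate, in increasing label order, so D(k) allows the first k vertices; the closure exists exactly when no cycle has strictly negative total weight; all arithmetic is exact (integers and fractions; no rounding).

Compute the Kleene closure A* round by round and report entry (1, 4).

D(0):
  [0, 2, 2, ∞, -2, 19]
  [∞, 0, 14, 6, 6, 15]
  [∞, 7, 0, 3, ∞, 7]
  [4, ∞, ∞, 0, 18, 4]
  [13, ∞, 4, ∞, 0, 15]
  [∞, 19, 11, -3, ∞, 0]
D(1):
  [0, 2, 2, ∞, -2, 19]
  [∞, 0, 14, 6, 6, 15]
  [∞, 7, 0, 3, ∞, 7]
  [4, 6, 6, 0, 2, 4]
  [13, 15, 4, ∞, 0, 15]
  [∞, 19, 11, -3, ∞, 0]
D(2):
  [0, 2, 2, 8, -2, 17]
  [∞, 0, 14, 6, 6, 15]
  [∞, 7, 0, 3, 13, 7]
  [4, 6, 6, 0, 2, 4]
  [13, 15, 4, 21, 0, 15]
  [∞, 19, 11, -3, 25, 0]
D(3):
  [0, 2, 2, 5, -2, 9]
  [∞, 0, 14, 6, 6, 15]
  [∞, 7, 0, 3, 13, 7]
  [4, 6, 6, 0, 2, 4]
  [13, 11, 4, 7, 0, 11]
  [∞, 18, 11, -3, 24, 0]
D(4):
  [0, 2, 2, 5, -2, 9]
  [10, 0, 12, 6, 6, 10]
  [7, 7, 0, 3, 5, 7]
  [4, 6, 6, 0, 2, 4]
  [11, 11, 4, 7, 0, 11]
  [1, 3, 3, -3, -1, 0]
D(5):
  [0, 2, 2, 5, -2, 9]
  [10, 0, 10, 6, 6, 10]
  [7, 7, 0, 3, 5, 7]
  [4, 6, 6, 0, 2, 4]
  [11, 11, 4, 7, 0, 11]
  [1, 3, 3, -3, -1, 0]
D(6):
  [0, 2, 2, 5, -2, 9]
  [10, 0, 10, 6, 6, 10]
  [7, 7, 0, 3, 5, 7]
  [4, 6, 6, 0, 2, 4]
  [11, 11, 4, 7, 0, 11]
  [1, 3, 3, -3, -1, 0]
Answer: A*[1][4] = 6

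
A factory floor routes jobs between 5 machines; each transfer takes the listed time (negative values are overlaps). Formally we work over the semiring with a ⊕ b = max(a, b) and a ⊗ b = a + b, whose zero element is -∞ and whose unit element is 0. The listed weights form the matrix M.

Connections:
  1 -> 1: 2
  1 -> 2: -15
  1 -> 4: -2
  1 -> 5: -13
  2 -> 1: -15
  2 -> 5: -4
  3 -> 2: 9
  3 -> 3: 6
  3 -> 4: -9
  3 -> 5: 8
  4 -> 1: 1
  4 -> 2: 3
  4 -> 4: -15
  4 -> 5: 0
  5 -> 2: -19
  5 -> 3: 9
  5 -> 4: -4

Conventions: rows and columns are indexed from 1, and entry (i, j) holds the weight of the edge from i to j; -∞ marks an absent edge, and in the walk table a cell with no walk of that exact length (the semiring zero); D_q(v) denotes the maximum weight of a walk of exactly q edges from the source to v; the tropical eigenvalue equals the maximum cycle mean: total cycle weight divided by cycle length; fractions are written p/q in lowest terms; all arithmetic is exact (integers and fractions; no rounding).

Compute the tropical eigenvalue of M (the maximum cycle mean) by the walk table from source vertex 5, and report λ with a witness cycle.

q=0: [-∞, -∞, -∞, -∞, 0]
q=1: [-∞, -19, 9, -4, -∞]
q=2: [-3, 18, 15, 0, 17]
q=3: [3, 24, 26, 13, 23]
q=4: [14, 35, 32, 19, 34]
q=5: [20, 41, 43, 30, 40]
Optimal cycle mean attained by: cycle 3->5->3, total 8 + 9, length 2.
Answer: λ = 17/2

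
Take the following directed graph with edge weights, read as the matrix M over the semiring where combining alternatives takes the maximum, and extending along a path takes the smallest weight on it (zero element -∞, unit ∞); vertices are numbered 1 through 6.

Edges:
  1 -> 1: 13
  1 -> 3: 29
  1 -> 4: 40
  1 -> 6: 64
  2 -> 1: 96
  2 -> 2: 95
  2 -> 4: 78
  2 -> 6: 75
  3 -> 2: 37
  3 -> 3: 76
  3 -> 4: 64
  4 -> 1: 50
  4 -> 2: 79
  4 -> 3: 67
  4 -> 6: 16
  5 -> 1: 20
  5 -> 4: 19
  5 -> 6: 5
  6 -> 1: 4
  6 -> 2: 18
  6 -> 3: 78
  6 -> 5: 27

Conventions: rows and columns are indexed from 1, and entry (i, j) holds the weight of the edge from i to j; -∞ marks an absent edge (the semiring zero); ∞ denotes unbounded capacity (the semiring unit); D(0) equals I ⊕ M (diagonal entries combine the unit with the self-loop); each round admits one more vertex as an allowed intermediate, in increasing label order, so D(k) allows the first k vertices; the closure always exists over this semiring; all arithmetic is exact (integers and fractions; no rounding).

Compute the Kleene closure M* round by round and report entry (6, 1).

D(0):
  [∞, -∞, 29, 40, -∞, 64]
  [96, ∞, -∞, 78, -∞, 75]
  [-∞, 37, ∞, 64, -∞, -∞]
  [50, 79, 67, ∞, -∞, 16]
  [20, -∞, -∞, 19, ∞, 5]
  [4, 18, 78, -∞, 27, ∞]
D(1):
  [∞, -∞, 29, 40, -∞, 64]
  [96, ∞, 29, 78, -∞, 75]
  [-∞, 37, ∞, 64, -∞, -∞]
  [50, 79, 67, ∞, -∞, 50]
  [20, -∞, 20, 20, ∞, 20]
  [4, 18, 78, 4, 27, ∞]
D(2):
  [∞, -∞, 29, 40, -∞, 64]
  [96, ∞, 29, 78, -∞, 75]
  [37, 37, ∞, 64, -∞, 37]
  [79, 79, 67, ∞, -∞, 75]
  [20, -∞, 20, 20, ∞, 20]
  [18, 18, 78, 18, 27, ∞]
D(3):
  [∞, 29, 29, 40, -∞, 64]
  [96, ∞, 29, 78, -∞, 75]
  [37, 37, ∞, 64, -∞, 37]
  [79, 79, 67, ∞, -∞, 75]
  [20, 20, 20, 20, ∞, 20]
  [37, 37, 78, 64, 27, ∞]
D(4):
  [∞, 40, 40, 40, -∞, 64]
  [96, ∞, 67, 78, -∞, 75]
  [64, 64, ∞, 64, -∞, 64]
  [79, 79, 67, ∞, -∞, 75]
  [20, 20, 20, 20, ∞, 20]
  [64, 64, 78, 64, 27, ∞]
D(5):
  [∞, 40, 40, 40, -∞, 64]
  [96, ∞, 67, 78, -∞, 75]
  [64, 64, ∞, 64, -∞, 64]
  [79, 79, 67, ∞, -∞, 75]
  [20, 20, 20, 20, ∞, 20]
  [64, 64, 78, 64, 27, ∞]
D(6):
  [∞, 64, 64, 64, 27, 64]
  [96, ∞, 75, 78, 27, 75]
  [64, 64, ∞, 64, 27, 64]
  [79, 79, 75, ∞, 27, 75]
  [20, 20, 20, 20, ∞, 20]
  [64, 64, 78, 64, 27, ∞]
Answer: M*[6][1] = 64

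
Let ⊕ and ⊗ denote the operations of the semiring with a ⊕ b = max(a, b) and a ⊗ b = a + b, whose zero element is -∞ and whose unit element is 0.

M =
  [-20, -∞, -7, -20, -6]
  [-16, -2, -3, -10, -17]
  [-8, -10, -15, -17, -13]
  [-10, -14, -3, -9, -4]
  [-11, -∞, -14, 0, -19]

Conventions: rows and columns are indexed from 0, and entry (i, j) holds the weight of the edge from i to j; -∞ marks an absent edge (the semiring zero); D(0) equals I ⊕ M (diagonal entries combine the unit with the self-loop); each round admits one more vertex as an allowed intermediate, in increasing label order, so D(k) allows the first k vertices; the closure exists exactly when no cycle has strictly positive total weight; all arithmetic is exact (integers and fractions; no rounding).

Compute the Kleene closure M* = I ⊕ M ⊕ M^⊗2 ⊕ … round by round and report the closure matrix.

D(0):
  [0, -∞, -7, -20, -6]
  [-16, 0, -3, -10, -17]
  [-8, -10, 0, -17, -13]
  [-10, -14, -3, 0, -4]
  [-11, -∞, -14, 0, 0]
D(1):
  [0, -∞, -7, -20, -6]
  [-16, 0, -3, -10, -17]
  [-8, -10, 0, -17, -13]
  [-10, -14, -3, 0, -4]
  [-11, -∞, -14, 0, 0]
D(2):
  [0, -∞, -7, -20, -6]
  [-16, 0, -3, -10, -17]
  [-8, -10, 0, -17, -13]
  [-10, -14, -3, 0, -4]
  [-11, -∞, -14, 0, 0]
D(3):
  [0, -17, -7, -20, -6]
  [-11, 0, -3, -10, -16]
  [-8, -10, 0, -17, -13]
  [-10, -13, -3, 0, -4]
  [-11, -24, -14, 0, 0]
D(4):
  [0, -17, -7, -20, -6]
  [-11, 0, -3, -10, -14]
  [-8, -10, 0, -17, -13]
  [-10, -13, -3, 0, -4]
  [-10, -13, -3, 0, 0]
D(5):
  [0, -17, -7, -6, -6]
  [-11, 0, -3, -10, -14]
  [-8, -10, 0, -13, -13]
  [-10, -13, -3, 0, -4]
  [-10, -13, -3, 0, 0]
Answer: M* = [[0, -17, -7, -6, -6], [-11, 0, -3, -10, -14], [-8, -10, 0, -13, -13], [-10, -13, -3, 0, -4], [-10, -13, -3, 0, 0]]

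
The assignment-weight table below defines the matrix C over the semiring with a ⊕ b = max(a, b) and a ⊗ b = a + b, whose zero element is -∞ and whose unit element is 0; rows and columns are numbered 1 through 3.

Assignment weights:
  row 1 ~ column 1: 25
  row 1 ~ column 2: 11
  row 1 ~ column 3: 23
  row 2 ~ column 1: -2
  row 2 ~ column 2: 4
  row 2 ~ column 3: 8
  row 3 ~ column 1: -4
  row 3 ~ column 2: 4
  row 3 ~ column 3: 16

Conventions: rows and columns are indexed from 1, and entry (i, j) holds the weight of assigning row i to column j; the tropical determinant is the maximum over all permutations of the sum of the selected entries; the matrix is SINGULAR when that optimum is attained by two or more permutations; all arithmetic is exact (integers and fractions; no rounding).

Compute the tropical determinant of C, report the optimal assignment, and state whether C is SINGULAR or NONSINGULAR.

σ = (1, 2, 3): 25 + 4 + 16 = 45
σ = (1, 3, 2): 25 + 8 + 4 = 37
σ = (2, 1, 3): 11 + (-2) + 16 = 25
σ = (2, 3, 1): 11 + 8 + (-4) = 15
σ = (3, 1, 2): 23 + (-2) + 4 = 25
σ = (3, 2, 1): 23 + 4 + (-4) = 23
Optimal value attained by: σ = (1, 2, 3).
Answer: det⊕(C) = 45; verdict: NONSINGULAR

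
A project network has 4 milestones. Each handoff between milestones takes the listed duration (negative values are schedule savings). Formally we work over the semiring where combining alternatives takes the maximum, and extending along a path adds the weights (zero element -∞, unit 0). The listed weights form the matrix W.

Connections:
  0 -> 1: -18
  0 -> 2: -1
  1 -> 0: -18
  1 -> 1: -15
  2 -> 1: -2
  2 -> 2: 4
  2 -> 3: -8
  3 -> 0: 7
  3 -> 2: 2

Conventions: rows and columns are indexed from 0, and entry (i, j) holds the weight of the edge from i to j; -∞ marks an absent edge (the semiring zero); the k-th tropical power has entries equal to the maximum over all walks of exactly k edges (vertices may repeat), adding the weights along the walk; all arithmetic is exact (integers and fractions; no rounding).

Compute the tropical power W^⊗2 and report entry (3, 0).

W^⊗2:
  [-36, -3, 3, -9]
  [-33, -30, -19, -∞]
  [-1, 2, 8, -4]
  [-∞, 0, 6, -6]
Key observation: no walk of exactly 2 edges connects these vertices, so the entry is the semiring zero.
Answer: (W^⊗2)[3][0] = -∞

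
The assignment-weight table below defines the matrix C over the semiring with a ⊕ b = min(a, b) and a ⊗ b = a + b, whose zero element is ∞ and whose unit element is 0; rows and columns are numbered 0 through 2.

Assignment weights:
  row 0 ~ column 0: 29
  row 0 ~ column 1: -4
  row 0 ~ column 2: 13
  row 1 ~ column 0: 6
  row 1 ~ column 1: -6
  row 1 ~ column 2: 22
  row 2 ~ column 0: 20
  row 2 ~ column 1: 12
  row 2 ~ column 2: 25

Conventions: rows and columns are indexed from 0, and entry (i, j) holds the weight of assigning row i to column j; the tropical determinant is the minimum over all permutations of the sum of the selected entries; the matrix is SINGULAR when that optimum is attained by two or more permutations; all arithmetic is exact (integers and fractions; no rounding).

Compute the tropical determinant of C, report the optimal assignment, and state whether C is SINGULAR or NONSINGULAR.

σ = (0, 1, 2): 29 + (-6) + 25 = 48
σ = (0, 2, 1): 29 + 22 + 12 = 63
σ = (1, 0, 2): (-4) + 6 + 25 = 27
σ = (1, 2, 0): (-4) + 22 + 20 = 38
σ = (2, 0, 1): 13 + 6 + 12 = 31
σ = (2, 1, 0): 13 + (-6) + 20 = 27
Optimal value attained by: σ = (1, 0, 2).
Answer: det⊕(C) = 27; verdict: SINGULAR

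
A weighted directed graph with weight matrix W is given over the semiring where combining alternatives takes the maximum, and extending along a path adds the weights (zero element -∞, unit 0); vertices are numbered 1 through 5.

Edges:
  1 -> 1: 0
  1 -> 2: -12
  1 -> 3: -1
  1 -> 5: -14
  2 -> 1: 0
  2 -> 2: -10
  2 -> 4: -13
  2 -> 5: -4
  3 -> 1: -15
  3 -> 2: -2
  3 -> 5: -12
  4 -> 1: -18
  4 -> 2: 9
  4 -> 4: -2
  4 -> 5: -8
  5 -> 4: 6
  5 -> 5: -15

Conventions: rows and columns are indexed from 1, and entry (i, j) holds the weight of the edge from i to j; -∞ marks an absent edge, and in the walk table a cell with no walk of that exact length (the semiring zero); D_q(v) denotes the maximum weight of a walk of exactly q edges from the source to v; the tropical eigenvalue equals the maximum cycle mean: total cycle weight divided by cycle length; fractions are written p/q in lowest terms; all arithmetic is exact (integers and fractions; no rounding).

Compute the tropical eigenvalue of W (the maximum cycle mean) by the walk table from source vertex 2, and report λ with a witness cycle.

q=0: [-∞, 0, -∞, -∞, -∞]
q=1: [0, -10, -∞, -13, -4]
q=2: [0, -4, -1, 2, -14]
q=3: [0, 11, -1, 0, -6]
q=4: [11, 9, -1, 0, 7]
q=5: [11, 9, 10, 13, 5]
Optimal cycle mean attained by: cycle 2->5->4->2, total (-4) + 6 + 9, length 3.
Answer: λ = 11/3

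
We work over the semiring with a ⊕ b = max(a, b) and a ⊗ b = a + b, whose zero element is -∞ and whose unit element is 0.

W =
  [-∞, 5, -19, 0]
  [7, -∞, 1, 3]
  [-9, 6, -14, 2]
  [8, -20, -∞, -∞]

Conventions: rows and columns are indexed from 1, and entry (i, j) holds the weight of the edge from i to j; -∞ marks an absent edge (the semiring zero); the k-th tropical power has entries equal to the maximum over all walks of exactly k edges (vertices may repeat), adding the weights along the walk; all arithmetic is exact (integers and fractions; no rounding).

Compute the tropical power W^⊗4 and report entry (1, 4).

W^⊗2:
  [12, -13, 6, 8]
  [11, 12, -12, 7]
  [13, -4, 7, 9]
  [-13, 13, -11, 8]
W^⊗3:
  [16, 17, -7, 12]
  [19, 16, 13, 15]
  [17, 18, -3, 13]
  [20, -5, 14, 16]
W^⊗4:
  [24, 21, 18, 20]
  [23, 24, 17, 19]
  [25, 22, 19, 21]
  [24, 25, 1, 20]
Key observation: the optimum is the walk 1->2->1->2->4, with weight 5 + 7 + 5 + 3 = 20.
Optimal value attained by: walk 1->2->1->2->4.
Answer: (W^⊗4)[1][4] = 20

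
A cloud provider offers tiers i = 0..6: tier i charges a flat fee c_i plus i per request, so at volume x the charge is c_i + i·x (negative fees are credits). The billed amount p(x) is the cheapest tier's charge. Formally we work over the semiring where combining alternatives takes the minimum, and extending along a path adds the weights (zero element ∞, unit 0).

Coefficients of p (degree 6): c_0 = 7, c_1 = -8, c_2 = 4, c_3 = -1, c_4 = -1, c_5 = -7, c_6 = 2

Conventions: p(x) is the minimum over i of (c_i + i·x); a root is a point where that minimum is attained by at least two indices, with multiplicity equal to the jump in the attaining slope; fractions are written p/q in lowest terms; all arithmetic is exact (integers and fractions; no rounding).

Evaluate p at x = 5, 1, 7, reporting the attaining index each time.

p(5) = min(7+0·5=7, -8+1·5=-3, 4+2·5=14, -1+3·5=14, -1+4·5=19, -7+5·5=18, 2+6·5=32) = -3 (attained by i=1)
p(1) = min(7+0·1=7, -8+1·1=-7, 4+2·1=6, -1+3·1=2, -1+4·1=3, -7+5·1=-2, 2+6·1=8) = -7 (attained by i=1)
p(7) = min(7+0·7=7, -8+1·7=-1, 4+2·7=18, -1+3·7=20, -1+4·7=27, -7+5·7=28, 2+6·7=44) = -1 (attained by i=1)
Answer: p(5) = -3; p(1) = -7; p(7) = -1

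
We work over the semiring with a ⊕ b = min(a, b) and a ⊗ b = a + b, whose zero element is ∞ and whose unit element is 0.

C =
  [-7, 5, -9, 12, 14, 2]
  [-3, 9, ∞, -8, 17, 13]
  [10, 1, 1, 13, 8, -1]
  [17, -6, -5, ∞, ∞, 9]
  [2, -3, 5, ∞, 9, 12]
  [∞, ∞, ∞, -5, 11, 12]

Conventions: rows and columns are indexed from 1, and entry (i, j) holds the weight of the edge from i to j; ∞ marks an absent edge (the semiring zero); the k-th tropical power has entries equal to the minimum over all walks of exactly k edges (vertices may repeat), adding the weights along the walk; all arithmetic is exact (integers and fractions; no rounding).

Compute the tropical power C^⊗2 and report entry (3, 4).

C^⊗2:
  [-14, -8, -16, -3, -1, -10]
  [-10, -14, -13, 1, 11, -1]
  [-2, 2, 1, -7, 9, 0]
  [-9, -4, -4, -14, 3, -6]
  [-6, 6, -7, -11, 13, 4]
  [12, -11, -10, 7, 20, 4]
Key observation: the optimum is the walk 3->2->4, with weight 1 + (-8) = -7.
Optimal value attained by: walk 3->2->4.
Answer: (C^⊗2)[3][4] = -7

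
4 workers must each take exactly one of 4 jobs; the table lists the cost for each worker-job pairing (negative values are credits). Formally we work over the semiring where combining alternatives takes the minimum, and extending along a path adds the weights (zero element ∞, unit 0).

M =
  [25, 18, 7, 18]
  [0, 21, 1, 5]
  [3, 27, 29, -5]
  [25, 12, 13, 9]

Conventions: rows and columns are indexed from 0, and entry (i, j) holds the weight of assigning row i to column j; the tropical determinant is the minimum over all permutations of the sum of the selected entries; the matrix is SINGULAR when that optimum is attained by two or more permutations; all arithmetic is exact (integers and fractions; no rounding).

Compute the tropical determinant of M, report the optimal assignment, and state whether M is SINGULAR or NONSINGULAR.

σ = (0, 1, 2, 3): 25 + 21 + 29 + 9 = 84
σ = (0, 1, 3, 2): 25 + 21 + (-5) + 13 = 54
σ = (0, 2, 1, 3): 25 + 1 + 27 + 9 = 62
σ = (0, 2, 3, 1): 25 + 1 + (-5) + 12 = 33
σ = (0, 3, 1, 2): 25 + 5 + 27 + 13 = 70
σ = (0, 3, 2, 1): 25 + 5 + 29 + 12 = 71
σ = (1, 0, 2, 3): 18 + 0 + 29 + 9 = 56
σ = (1, 0, 3, 2): 18 + 0 + (-5) + 13 = 26
σ = (1, 2, 0, 3): 18 + 1 + 3 + 9 = 31
σ = (1, 2, 3, 0): 18 + 1 + (-5) + 25 = 39
σ = (1, 3, 0, 2): 18 + 5 + 3 + 13 = 39
σ = (1, 3, 2, 0): 18 + 5 + 29 + 25 = 77
σ = (2, 0, 1, 3): 7 + 0 + 27 + 9 = 43
σ = (2, 0, 3, 1): 7 + 0 + (-5) + 12 = 14
σ = (2, 1, 0, 3): 7 + 21 + 3 + 9 = 40
σ = (2, 1, 3, 0): 7 + 21 + (-5) + 25 = 48
σ = (2, 3, 0, 1): 7 + 5 + 3 + 12 = 27
σ = (2, 3, 1, 0): 7 + 5 + 27 + 25 = 64
σ = (3, 0, 1, 2): 18 + 0 + 27 + 13 = 58
σ = (3, 0, 2, 1): 18 + 0 + 29 + 12 = 59
σ = (3, 1, 0, 2): 18 + 21 + 3 + 13 = 55
σ = (3, 1, 2, 0): 18 + 21 + 29 + 25 = 93
σ = (3, 2, 0, 1): 18 + 1 + 3 + 12 = 34
σ = (3, 2, 1, 0): 18 + 1 + 27 + 25 = 71
Optimal value attained by: σ = (2, 0, 3, 1).
Answer: det⊕(M) = 14; verdict: NONSINGULAR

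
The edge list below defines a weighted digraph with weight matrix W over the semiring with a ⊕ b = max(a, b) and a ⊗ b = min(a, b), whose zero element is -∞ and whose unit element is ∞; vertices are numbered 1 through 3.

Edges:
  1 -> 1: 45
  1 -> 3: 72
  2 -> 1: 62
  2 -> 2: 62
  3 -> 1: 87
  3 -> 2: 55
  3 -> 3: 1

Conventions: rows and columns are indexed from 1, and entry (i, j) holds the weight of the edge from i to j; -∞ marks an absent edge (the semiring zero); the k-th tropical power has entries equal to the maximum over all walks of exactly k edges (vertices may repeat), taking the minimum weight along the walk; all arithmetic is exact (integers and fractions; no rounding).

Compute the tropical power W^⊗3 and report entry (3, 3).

W^⊗2:
  [72, 55, 45]
  [62, 62, 62]
  [55, 55, 72]
W^⊗3:
  [55, 55, 72]
  [62, 62, 62]
  [72, 55, 55]
Key observation: the optimum is the walk 3->2->1->3, with weight 55 min 62 min 72 = 55.
Optimal value attained by: walk 3->2->1->3.
Answer: (W^⊗3)[3][3] = 55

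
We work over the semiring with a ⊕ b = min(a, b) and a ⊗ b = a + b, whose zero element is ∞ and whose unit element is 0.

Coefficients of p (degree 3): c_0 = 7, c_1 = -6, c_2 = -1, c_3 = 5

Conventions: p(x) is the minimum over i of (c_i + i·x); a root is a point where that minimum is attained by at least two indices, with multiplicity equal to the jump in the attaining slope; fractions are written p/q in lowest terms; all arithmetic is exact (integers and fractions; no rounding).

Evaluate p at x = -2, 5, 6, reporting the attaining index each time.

p(-2) = min(7+0·(-2)=7, -6+1·(-2)=-8, -1+2·(-2)=-5, 5+3·(-2)=-1) = -8 (attained by i=1)
p(5) = min(7+0·5=7, -6+1·5=-1, -1+2·5=9, 5+3·5=20) = -1 (attained by i=1)
p(6) = min(7+0·6=7, -6+1·6=0, -1+2·6=11, 5+3·6=23) = 0 (attained by i=1)
Answer: p(-2) = -8; p(5) = -1; p(6) = 0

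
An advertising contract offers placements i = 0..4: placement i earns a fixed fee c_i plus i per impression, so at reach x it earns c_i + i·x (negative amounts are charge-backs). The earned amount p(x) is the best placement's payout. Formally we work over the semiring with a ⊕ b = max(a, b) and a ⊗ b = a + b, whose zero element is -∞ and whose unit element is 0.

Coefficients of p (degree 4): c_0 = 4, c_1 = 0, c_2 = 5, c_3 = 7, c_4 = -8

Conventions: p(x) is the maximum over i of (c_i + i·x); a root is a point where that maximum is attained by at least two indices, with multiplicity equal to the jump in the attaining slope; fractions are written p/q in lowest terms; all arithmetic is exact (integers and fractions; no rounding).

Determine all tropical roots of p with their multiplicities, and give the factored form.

hull edge (i=0, c=4) to (i=3, c=7): slope 1, span 3
hull edge (i=3, c=7) to (i=4, c=-8): slope -15, span 1
Factored form: p(x) = -8 ⊗ (x ⊕ (-1)) ⊗ (x ⊕ (-1)) ⊗ (x ⊕ (-1)) ⊗ (x ⊕ 15)
Answer: roots = -1 (mult 3), 15 (mult 1)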